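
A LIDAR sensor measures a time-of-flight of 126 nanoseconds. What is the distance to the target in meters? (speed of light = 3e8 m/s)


tof = 126 ns = 1.26e-07 s
dist = c * tof / 2
= 3e8 * 1.26e-07 / 2
= 18.9 m


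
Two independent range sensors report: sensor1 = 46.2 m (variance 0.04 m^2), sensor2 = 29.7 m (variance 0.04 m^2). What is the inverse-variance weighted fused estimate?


w1 = (1/var1) / (1/var1 + 1/var2)
   = 25.0 / (25.0 + 25.0) = 0.5
w2 = 1 - w1 = 0.5
fused = w1*s1 + w2*s2 = 23.1 + 14.85
= 37.95 m


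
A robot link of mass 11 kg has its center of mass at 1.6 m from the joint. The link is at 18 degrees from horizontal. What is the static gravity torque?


tau = m*g*L*cos(angle)
= 11 * 9.81 * 1.6 * cos(18 deg)
= 11 * 9.81 * 1.6 * 0.9511
= 164.2056 Nm


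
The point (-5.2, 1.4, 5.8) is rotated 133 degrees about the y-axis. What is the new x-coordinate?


Rotation about y-axis: x' = x*cos(theta) + z*sin(theta)
= -5.2 * -0.682 + 5.8 * 0.7314
= 7.7882


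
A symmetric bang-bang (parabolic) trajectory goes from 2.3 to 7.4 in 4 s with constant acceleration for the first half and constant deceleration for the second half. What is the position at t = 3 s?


Symmetric rest-to-rest: each phase covers (pf-p0)/2 in time T/2. 0.5*a*(T/2)^2 = (pf-p0)/2 => a = 4*(pf-p0)/T^2
a = 4*(7.4-2.3)/4^2 = 1.275
t = 3 is in the deceleration phase (t > T/2).
p = pf - 0.5*a*(T-t)^2 = 7.4 - 0.5*1.275*1^2
= 6.7625


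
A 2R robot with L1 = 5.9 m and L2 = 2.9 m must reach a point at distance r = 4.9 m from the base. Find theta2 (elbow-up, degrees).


cos(theta2) = (r^2 - L1^2 - L2^2) / (2*L1*L2)
cos(theta2) = (24.01 - 34.81 - 8.41) / 34.22
cos(theta2) = -0.561368
theta2 = 124.1504 degrees


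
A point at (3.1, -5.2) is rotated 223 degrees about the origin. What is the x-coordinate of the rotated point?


x' = x*cos(theta) - y*sin(theta)
cos(223 deg) = -0.7314, sin(223 deg) = -0.682
x' = 3.1 * -0.7314 - -5.2 * -0.682
= -2.2672 - 3.5464
= -5.8136


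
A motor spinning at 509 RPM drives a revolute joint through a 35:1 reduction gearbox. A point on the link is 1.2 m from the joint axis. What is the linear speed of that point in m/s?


omega_motor = 509 * 2*pi/60 = 53.3024 rad/s
omega_joint = omega_motor / 35 = 1.5229 rad/s
v = omega_joint * r = 1.5229 * 1.2
= 1.8275 m/s


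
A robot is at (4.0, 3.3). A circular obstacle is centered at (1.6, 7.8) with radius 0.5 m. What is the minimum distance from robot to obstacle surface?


center_dist = sqrt((4.0-1.6)^2 + (3.3-7.8)^2)
= sqrt(5.76 + 20.25)
= 5.1
min_dist = center_dist - radius = 5.1 - 0.5 = 4.6 m


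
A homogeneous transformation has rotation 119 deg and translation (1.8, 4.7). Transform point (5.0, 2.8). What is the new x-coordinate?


x' = cos(theta)*px - sin(theta)*py + tx
= -0.4848*5.0 - 0.8746*2.8 + 1.8
= -3.073


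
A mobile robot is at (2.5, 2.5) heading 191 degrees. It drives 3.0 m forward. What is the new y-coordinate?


y_new = y0 + d*sin(theta)
= 2.5 + 3.0*sin(191)
= 2.5 + -0.5724
= 1.9276


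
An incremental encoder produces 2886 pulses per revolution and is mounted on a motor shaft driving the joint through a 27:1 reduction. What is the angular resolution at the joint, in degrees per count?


counts per rev = 2886
effective counts at joint = 2886 * 27 = 77922
resolution = 360 / 77922
= 0.0046 deg/count


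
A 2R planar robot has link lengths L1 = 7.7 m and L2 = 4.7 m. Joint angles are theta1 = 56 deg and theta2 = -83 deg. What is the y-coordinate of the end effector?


Convert angles to radians: theta1 = 0.9774, theta2 = -1.4486
y = L1*sin(theta1) + L2*sin(theta1+theta2)
y = 6.3836 + -2.1338
y = 4.2498


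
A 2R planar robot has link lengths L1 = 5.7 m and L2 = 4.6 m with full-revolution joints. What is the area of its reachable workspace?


r_max = L1 + L2 = 10.3 m
r_min = |L1 - L2| = 1.1 m
Area = pi*(r_max^2 - r_min^2)
= pi*(106.09 - 1.21)
= pi * 104.88
= 329.4902 m^2


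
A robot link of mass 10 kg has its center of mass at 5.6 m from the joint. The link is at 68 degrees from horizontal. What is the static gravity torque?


tau = m*g*L*cos(angle)
= 10 * 9.81 * 5.6 * cos(68 deg)
= 10 * 9.81 * 5.6 * 0.3746
= 205.7939 Nm


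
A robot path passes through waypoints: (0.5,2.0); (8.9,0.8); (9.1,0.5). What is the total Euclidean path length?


Segment lengths:
  seg1 = sqrt((8.4)^2 + (-1.2)^2) = 8.4853
  seg2 = sqrt((0.2)^2 + (-0.3)^2) = 0.3606
Total = 8.8458


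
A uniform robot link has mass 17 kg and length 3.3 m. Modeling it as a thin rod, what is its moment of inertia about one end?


I = (1/3) * m * L^2
= (1/3) * 17 * 3.3^2
= 0.333333 * 17 * 10.89
= 61.71 kg*m^2


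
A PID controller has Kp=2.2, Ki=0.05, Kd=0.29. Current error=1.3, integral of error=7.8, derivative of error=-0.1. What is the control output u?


u = Kp*e + Ki*int(e) + Kd*de/dt
= 2.2*1.3 + 0.05*7.8 + 0.29*(-0.1)
= 2.86 + 0.39 + -0.029
= 3.221


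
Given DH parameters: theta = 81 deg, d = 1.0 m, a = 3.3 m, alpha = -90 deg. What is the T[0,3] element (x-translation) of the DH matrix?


T[0,3] = a * cos(theta)
= 3.3 * cos(81 deg)
= 3.3 * 0.1564
= 0.5162


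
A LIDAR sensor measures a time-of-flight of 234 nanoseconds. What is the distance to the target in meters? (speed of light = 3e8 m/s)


tof = 234 ns = 2.34e-07 s
dist = c * tof / 2
= 3e8 * 2.34e-07 / 2
= 35.1 m


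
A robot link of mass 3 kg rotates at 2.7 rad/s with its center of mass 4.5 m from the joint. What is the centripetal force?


F = m * omega^2 * r
= 3 * 2.7^2 * 4.5
= 3 * 7.29 * 4.5
= 98.415 N


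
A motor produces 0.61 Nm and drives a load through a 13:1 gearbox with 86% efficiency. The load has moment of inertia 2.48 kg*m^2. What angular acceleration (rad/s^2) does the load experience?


tau_out = tau_motor * N * eta
= 0.61 * 13 * 0.86 = 6.8198 Nm
alpha = tau_out / I = 6.8198 / 2.48
= 2.7499 rad/s^2


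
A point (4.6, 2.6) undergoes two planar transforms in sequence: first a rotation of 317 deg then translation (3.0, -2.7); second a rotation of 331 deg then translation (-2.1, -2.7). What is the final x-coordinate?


After transform 1:
x1 = cos(317)*4.6 - sin(317)*2.6 + 3.0 = 8.1374
y1 = sin(317)*4.6 + cos(317)*2.6 + -2.7 = -3.9357
After transform 2:
x2 = cos(331)*8.1374 - sin(331)*-3.9357 + -2.1
= 3.1091


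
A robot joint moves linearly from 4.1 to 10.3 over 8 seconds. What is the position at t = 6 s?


s = t/T = 6/8 = 0.75
p(t) = p0 + (pf-p0)*s
= 4.1 + (10.3 - 4.1) * 0.75
= 8.75


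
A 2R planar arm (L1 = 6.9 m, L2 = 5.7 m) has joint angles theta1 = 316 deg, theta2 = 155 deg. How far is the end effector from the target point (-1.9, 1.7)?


End effector via forward kinematics:
x = L1*cos(t1) + L2*cos(t1+t2) = 2.9207
y = L1*sin(t1) + L2*sin(t1+t2) = 0.5283
Distance to target:
d = sqrt((-1.9 - 2.9207)^2 + (1.7 - 0.5283)^2)
= sqrt(23.2396 + 1.373)
= 4.9611 m


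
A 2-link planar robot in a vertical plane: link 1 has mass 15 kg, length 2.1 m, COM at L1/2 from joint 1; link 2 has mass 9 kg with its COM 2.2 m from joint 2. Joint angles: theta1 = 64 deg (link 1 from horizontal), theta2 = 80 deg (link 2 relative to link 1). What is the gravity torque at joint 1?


Horizontal distance from joint 1 to link-1 COM:
  x_c1 = (L1/2)*cos(t1) = 1.05 * 0.4384 = 0.4603 m
Horizontal distance from joint 1 to link-2 COM:
  x_c2 = L1*cos(t1) + Lc2*cos(t1+t2)
       = 2.1*0.4384 + 2.2*-0.809 = -0.8593 m
tau1 = m1*g*x_c1 + m2*g*x_c2
     = 15*9.81*0.4603 + 9*9.81*-0.8593
     = 67.7316 + -75.8639
     = -8.1323 Nm


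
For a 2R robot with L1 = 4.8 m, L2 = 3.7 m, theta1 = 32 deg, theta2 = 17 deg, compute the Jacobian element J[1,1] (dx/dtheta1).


J[1,1] = -L1*sin(t1) - L2*sin(t1+t2)
= -4.8*sin(32) - 3.7*sin(49)
= -5.336


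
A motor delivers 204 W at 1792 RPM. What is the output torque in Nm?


omega = 1792 * 2*pi/60 = 187.6578 rad/s
tau = P / omega = 204 / 187.6578
= 1.0871 Nm


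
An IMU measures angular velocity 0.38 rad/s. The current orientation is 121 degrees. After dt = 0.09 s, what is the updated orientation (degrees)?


delta_theta = w * dt = 0.38 * 0.09 = 0.0342 rad
= 1.9595 deg
theta_new = 121 + 1.9595 = 122.9595 deg


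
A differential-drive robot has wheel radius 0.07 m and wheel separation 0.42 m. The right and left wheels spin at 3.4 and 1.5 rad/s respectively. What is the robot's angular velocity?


vR = r*wR = 0.07*3.4 = 0.238 m/s
vL = r*wL = 0.07*1.5 = 0.105 m/s
v = (vR+vL)/2 = 0.1715 m/s
omega = (vR-vL)/L = 0.3167 rad/s
angular velocity = 0.3167 rad/s


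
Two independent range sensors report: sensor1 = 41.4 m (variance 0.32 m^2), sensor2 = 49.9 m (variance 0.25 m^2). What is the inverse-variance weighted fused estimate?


w1 = (1/var1) / (1/var1 + 1/var2)
   = 3.125 / (3.125 + 4.0) = 0.4386
w2 = 1 - w1 = 0.5614
fused = w1*s1 + w2*s2 = 18.1579 + 28.014
= 46.1719 m


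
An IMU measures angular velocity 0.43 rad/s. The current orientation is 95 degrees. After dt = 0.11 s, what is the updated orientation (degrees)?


delta_theta = w * dt = 0.43 * 0.11 = 0.0473 rad
= 2.7101 deg
theta_new = 95 + 2.7101 = 97.7101 deg


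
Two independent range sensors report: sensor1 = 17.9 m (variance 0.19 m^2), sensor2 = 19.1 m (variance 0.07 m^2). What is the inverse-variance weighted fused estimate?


w1 = (1/var1) / (1/var1 + 1/var2)
   = 5.2632 / (5.2632 + 14.2857) = 0.2692
w2 = 1 - w1 = 0.7308
fused = w1*s1 + w2*s2 = 4.8192 + 13.9577
= 18.7769 m


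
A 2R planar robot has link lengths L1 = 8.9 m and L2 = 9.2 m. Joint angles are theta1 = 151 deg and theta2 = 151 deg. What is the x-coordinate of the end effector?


Convert angles to radians: theta1 = 2.6354, theta2 = 2.6354
x = L1*cos(theta1) + L2*cos(theta1+theta2)
x = -7.7841 + 4.8753
x = -2.9089


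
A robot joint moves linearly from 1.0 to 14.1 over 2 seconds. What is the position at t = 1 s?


s = t/T = 1/2 = 0.5
p(t) = p0 + (pf-p0)*s
= 1.0 + (14.1 - 1.0) * 0.5
= 7.55


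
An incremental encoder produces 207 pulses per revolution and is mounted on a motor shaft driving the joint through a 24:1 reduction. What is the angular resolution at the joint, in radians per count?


counts per rev = 207
effective counts at joint = 207 * 24 = 4968
resolution = 2*pi / 4968
= 0.0013 rad/count


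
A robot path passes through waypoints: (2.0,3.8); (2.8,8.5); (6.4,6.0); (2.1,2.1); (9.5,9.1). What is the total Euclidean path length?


Segment lengths:
  seg1 = sqrt((0.8)^2 + (4.7)^2) = 4.7676
  seg2 = sqrt((3.6)^2 + (-2.5)^2) = 4.3829
  seg3 = sqrt((-4.3)^2 + (-3.9)^2) = 5.8052
  seg4 = sqrt((7.4)^2 + (7.0)^2) = 10.1863
Total = 25.142


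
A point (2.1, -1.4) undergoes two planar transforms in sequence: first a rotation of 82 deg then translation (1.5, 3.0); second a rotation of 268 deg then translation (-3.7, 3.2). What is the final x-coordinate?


After transform 1:
x1 = cos(82)*2.1 - sin(82)*-1.4 + 1.5 = 3.1786
y1 = sin(82)*2.1 + cos(82)*-1.4 + 3.0 = 4.8847
After transform 2:
x2 = cos(268)*3.1786 - sin(268)*4.8847 + -3.7
= 1.0708


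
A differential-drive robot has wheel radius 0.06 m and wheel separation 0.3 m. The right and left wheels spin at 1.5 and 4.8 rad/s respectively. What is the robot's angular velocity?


vR = r*wR = 0.06*1.5 = 0.09 m/s
vL = r*wL = 0.06*4.8 = 0.288 m/s
v = (vR+vL)/2 = 0.189 m/s
omega = (vR-vL)/L = -0.66 rad/s
angular velocity = -0.66 rad/s


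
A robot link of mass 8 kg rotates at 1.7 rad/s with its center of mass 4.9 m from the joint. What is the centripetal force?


F = m * omega^2 * r
= 8 * 1.7^2 * 4.9
= 8 * 2.89 * 4.9
= 113.288 N


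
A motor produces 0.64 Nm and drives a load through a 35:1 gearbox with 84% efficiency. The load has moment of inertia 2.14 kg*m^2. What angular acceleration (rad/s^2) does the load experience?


tau_out = tau_motor * N * eta
= 0.64 * 35 * 0.84 = 18.816 Nm
alpha = tau_out / I = 18.816 / 2.14
= 8.7925 rad/s^2


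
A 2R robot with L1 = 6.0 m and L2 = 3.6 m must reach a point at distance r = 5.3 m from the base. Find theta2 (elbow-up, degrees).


cos(theta2) = (r^2 - L1^2 - L2^2) / (2*L1*L2)
cos(theta2) = (28.09 - 36.0 - 12.96) / 43.2
cos(theta2) = -0.483102
theta2 = 118.8882 degrees


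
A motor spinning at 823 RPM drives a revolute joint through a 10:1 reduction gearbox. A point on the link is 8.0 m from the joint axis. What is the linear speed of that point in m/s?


omega_motor = 823 * 2*pi/60 = 86.1844 rad/s
omega_joint = omega_motor / 10 = 8.6184 rad/s
v = omega_joint * r = 8.6184 * 8.0
= 68.9475 m/s


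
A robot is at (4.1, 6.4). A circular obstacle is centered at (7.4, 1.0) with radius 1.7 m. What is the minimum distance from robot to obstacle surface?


center_dist = sqrt((4.1-7.4)^2 + (6.4-1.0)^2)
= sqrt(10.89 + 29.16)
= 6.3285
min_dist = center_dist - radius = 6.3285 - 1.7 = 4.6285 m


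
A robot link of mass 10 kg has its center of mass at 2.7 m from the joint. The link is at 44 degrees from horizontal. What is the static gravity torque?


tau = m*g*L*cos(angle)
= 10 * 9.81 * 2.7 * cos(44 deg)
= 10 * 9.81 * 2.7 * 0.7193
= 190.5315 Nm


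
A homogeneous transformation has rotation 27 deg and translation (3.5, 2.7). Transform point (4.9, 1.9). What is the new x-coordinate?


x' = cos(theta)*px - sin(theta)*py + tx
= 0.891*4.9 - 0.454*1.9 + 3.5
= 7.0034


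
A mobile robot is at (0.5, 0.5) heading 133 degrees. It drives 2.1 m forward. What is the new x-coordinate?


x_new = x0 + d*cos(theta)
= 0.5 + 2.1*cos(133)
= 0.5 + -1.4322
= -0.9322


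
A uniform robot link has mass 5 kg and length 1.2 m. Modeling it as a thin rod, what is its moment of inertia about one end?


I = (1/3) * m * L^2
= (1/3) * 5 * 1.2^2
= 0.333333 * 5 * 1.44
= 2.4 kg*m^2


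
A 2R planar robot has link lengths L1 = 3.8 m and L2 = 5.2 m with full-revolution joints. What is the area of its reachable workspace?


r_max = L1 + L2 = 9.0 m
r_min = |L1 - L2| = 1.4 m
Area = pi*(r_max^2 - r_min^2)
= pi*(81.0 - 1.96)
= pi * 79.04
= 248.3115 m^2


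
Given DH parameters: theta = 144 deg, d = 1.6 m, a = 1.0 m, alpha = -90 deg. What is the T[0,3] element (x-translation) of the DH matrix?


T[0,3] = a * cos(theta)
= 1.0 * cos(144 deg)
= 1.0 * -0.809
= -0.809


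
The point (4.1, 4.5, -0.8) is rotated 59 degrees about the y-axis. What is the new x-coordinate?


Rotation about y-axis: x' = x*cos(theta) + z*sin(theta)
= 4.1 * 0.515 + -0.8 * 0.8572
= 1.4259


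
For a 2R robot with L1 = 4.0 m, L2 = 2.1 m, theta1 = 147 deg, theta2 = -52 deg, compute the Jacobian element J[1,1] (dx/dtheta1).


J[1,1] = -L1*sin(t1) - L2*sin(t1+t2)
= -4.0*sin(147) - 2.1*sin(95)
= -4.2706


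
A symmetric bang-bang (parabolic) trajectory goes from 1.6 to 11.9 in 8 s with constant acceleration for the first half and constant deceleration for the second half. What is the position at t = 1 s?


Symmetric rest-to-rest: each phase covers (pf-p0)/2 in time T/2. 0.5*a*(T/2)^2 = (pf-p0)/2 => a = 4*(pf-p0)/T^2
a = 4*(11.9-1.6)/8^2 = 0.6438
t = 1 is in the acceleration phase (t <= T/2).
p = p0 + 0.5*a*t^2 = 1.6 + 0.5*0.6438*1^2
= 1.9219


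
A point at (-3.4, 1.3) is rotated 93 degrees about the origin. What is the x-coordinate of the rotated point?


x' = x*cos(theta) - y*sin(theta)
cos(93 deg) = -0.0523, sin(93 deg) = 0.9986
x' = -3.4 * -0.0523 - 1.3 * 0.9986
= 0.1779 - 1.2982
= -1.1203


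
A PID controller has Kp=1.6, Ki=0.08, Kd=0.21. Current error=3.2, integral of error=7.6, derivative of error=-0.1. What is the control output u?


u = Kp*e + Ki*int(e) + Kd*de/dt
= 1.6*3.2 + 0.08*7.6 + 0.21*(-0.1)
= 5.12 + 0.608 + -0.021
= 5.707


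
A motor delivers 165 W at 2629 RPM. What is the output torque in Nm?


omega = 2629 * 2*pi/60 = 275.3082 rad/s
tau = P / omega = 165 / 275.3082
= 0.5993 Nm


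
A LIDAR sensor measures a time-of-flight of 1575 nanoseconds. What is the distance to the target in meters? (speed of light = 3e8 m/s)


tof = 1575 ns = 1.575e-06 s
dist = c * tof / 2
= 3e8 * 1.575e-06 / 2
= 236.25 m


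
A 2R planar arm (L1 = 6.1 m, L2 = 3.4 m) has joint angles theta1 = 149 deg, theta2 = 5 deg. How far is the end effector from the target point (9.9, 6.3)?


End effector via forward kinematics:
x = L1*cos(t1) + L2*cos(t1+t2) = -8.2846
y = L1*sin(t1) + L2*sin(t1+t2) = 4.6322
Distance to target:
d = sqrt((9.9 - -8.2846)^2 + (6.3 - 4.6322)^2)
= sqrt(330.6804 + 2.7816)
= 18.2609 m


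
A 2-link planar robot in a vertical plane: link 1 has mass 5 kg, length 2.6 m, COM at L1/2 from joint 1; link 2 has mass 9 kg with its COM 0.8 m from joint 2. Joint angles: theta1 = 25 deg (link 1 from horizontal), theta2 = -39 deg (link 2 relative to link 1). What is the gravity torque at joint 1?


Horizontal distance from joint 1 to link-1 COM:
  x_c1 = (L1/2)*cos(t1) = 1.3 * 0.9063 = 1.1782 m
Horizontal distance from joint 1 to link-2 COM:
  x_c2 = L1*cos(t1) + Lc2*cos(t1+t2)
       = 2.6*0.9063 + 0.8*0.9703 = 3.1326 m
tau1 = m1*g*x_c1 + m2*g*x_c2
     = 5*9.81*1.1782 + 9*9.81*3.1326
     = 57.7907 + 276.5805
     = 334.3712 Nm


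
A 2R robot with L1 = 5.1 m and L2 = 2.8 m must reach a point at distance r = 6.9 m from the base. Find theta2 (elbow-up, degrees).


cos(theta2) = (r^2 - L1^2 - L2^2) / (2*L1*L2)
cos(theta2) = (47.61 - 26.01 - 7.84) / 28.56
cos(theta2) = 0.481793
theta2 = 61.1974 degrees


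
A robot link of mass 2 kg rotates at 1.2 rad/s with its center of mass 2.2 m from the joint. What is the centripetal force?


F = m * omega^2 * r
= 2 * 1.2^2 * 2.2
= 2 * 1.44 * 2.2
= 6.336 N


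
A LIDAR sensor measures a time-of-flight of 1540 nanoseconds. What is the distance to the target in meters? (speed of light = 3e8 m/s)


tof = 1540 ns = 1.54e-06 s
dist = c * tof / 2
= 3e8 * 1.54e-06 / 2
= 231.0 m


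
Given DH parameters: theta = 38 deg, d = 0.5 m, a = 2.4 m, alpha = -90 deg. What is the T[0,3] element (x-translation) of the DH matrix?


T[0,3] = a * cos(theta)
= 2.4 * cos(38 deg)
= 2.4 * 0.788
= 1.8912


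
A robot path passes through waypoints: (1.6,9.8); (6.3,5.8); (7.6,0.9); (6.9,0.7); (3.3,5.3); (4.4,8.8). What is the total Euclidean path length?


Segment lengths:
  seg1 = sqrt((4.7)^2 + (-4.0)^2) = 6.1717
  seg2 = sqrt((1.3)^2 + (-4.9)^2) = 5.0695
  seg3 = sqrt((-0.7)^2 + (-0.2)^2) = 0.728
  seg4 = sqrt((-3.6)^2 + (4.6)^2) = 5.8412
  seg5 = sqrt((1.1)^2 + (3.5)^2) = 3.6688
Total = 21.4793


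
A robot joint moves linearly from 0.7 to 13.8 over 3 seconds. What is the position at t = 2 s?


s = t/T = 2/3 = 0.6667
p(t) = p0 + (pf-p0)*s
= 0.7 + (13.8 - 0.7) * 0.6667
= 9.4333


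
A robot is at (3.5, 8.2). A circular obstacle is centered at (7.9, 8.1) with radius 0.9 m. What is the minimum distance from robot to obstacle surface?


center_dist = sqrt((3.5-7.9)^2 + (8.2-8.1)^2)
= sqrt(19.36 + 0.01)
= 4.4011
min_dist = center_dist - radius = 4.4011 - 0.9 = 3.5011 m


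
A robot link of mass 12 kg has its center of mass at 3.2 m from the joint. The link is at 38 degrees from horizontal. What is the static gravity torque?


tau = m*g*L*cos(angle)
= 12 * 9.81 * 3.2 * cos(38 deg)
= 12 * 9.81 * 3.2 * 0.788
= 296.8468 Nm


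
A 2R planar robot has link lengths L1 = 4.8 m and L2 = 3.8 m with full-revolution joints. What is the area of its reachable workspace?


r_max = L1 + L2 = 8.6 m
r_min = |L1 - L2| = 1.0 m
Area = pi*(r_max^2 - r_min^2)
= pi*(73.96 - 1.0)
= pi * 72.96
= 229.2106 m^2


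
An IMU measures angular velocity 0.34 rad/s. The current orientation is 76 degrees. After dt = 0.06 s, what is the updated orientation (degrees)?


delta_theta = w * dt = 0.34 * 0.06 = 0.0204 rad
= 1.1688 deg
theta_new = 76 + 1.1688 = 77.1688 deg


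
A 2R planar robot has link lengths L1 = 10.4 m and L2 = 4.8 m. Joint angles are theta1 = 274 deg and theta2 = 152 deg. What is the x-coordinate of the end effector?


Convert angles to radians: theta1 = 4.7822, theta2 = 2.6529
x = L1*cos(theta1) + L2*cos(theta1+theta2)
x = 0.7255 + 1.9523
x = 2.6778


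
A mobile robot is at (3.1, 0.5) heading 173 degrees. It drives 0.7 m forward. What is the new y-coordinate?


y_new = y0 + d*sin(theta)
= 0.5 + 0.7*sin(173)
= 0.5 + 0.0853
= 0.5853


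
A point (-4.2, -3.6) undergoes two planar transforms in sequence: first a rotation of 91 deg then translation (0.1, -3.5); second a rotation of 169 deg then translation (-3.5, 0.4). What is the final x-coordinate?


After transform 1:
x1 = cos(91)*-4.2 - sin(91)*-3.6 + 0.1 = 3.7728
y1 = sin(91)*-4.2 + cos(91)*-3.6 + -3.5 = -7.6365
After transform 2:
x2 = cos(169)*3.7728 - sin(169)*-7.6365 + -3.5
= -5.7463


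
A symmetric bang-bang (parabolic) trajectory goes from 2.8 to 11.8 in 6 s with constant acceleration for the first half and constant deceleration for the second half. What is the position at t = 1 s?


Symmetric rest-to-rest: each phase covers (pf-p0)/2 in time T/2. 0.5*a*(T/2)^2 = (pf-p0)/2 => a = 4*(pf-p0)/T^2
a = 4*(11.8-2.8)/6^2 = 1.0
t = 1 is in the acceleration phase (t <= T/2).
p = p0 + 0.5*a*t^2 = 2.8 + 0.5*1.0*1^2
= 3.3


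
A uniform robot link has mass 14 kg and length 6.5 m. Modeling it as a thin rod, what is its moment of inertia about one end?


I = (1/3) * m * L^2
= (1/3) * 14 * 6.5^2
= 0.333333 * 14 * 42.25
= 197.1667 kg*m^2


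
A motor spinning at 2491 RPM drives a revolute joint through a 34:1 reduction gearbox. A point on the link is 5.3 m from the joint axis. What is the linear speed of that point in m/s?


omega_motor = 2491 * 2*pi/60 = 260.8569 rad/s
omega_joint = omega_motor / 34 = 7.6723 rad/s
v = omega_joint * r = 7.6723 * 5.3
= 40.663 m/s


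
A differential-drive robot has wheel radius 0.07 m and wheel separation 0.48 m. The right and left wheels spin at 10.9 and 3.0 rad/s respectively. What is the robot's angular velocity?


vR = r*wR = 0.07*10.9 = 0.763 m/s
vL = r*wL = 0.07*3.0 = 0.21 m/s
v = (vR+vL)/2 = 0.4865 m/s
omega = (vR-vL)/L = 1.1521 rad/s
angular velocity = 1.1521 rad/s


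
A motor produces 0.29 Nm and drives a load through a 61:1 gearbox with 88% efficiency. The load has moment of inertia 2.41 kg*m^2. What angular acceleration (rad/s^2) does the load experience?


tau_out = tau_motor * N * eta
= 0.29 * 61 * 0.88 = 15.5672 Nm
alpha = tau_out / I = 15.5672 / 2.41
= 6.4594 rad/s^2


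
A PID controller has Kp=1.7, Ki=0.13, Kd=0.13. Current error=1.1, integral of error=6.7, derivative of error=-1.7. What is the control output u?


u = Kp*e + Ki*int(e) + Kd*de/dt
= 1.7*1.1 + 0.13*6.7 + 0.13*(-1.7)
= 1.87 + 0.871 + -0.221
= 2.52


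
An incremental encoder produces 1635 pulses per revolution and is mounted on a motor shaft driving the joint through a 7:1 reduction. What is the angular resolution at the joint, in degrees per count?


counts per rev = 1635
effective counts at joint = 1635 * 7 = 11445
resolution = 360 / 11445
= 0.0315 deg/count


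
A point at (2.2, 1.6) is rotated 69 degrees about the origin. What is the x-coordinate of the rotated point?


x' = x*cos(theta) - y*sin(theta)
cos(69 deg) = 0.3584, sin(69 deg) = 0.9336
x' = 2.2 * 0.3584 - 1.6 * 0.9336
= 0.7884 - 1.4937
= -0.7053


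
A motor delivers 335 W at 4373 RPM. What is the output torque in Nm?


omega = 4373 * 2*pi/60 = 457.9395 rad/s
tau = P / omega = 335 / 457.9395
= 0.7315 Nm


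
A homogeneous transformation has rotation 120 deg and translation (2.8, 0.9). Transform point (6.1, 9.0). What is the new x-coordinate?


x' = cos(theta)*px - sin(theta)*py + tx
= -0.5*6.1 - 0.866*9.0 + 2.8
= -8.0442


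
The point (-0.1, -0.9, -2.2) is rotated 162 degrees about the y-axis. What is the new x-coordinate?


Rotation about y-axis: x' = x*cos(theta) + z*sin(theta)
= -0.1 * -0.9511 + -2.2 * 0.309
= -0.5847


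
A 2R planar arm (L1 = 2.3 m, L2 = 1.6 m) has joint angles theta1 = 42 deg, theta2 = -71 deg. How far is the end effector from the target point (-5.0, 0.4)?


End effector via forward kinematics:
x = L1*cos(t1) + L2*cos(t1+t2) = 3.1086
y = L1*sin(t1) + L2*sin(t1+t2) = 0.7633
Distance to target:
d = sqrt((-5.0 - 3.1086)^2 + (0.4 - 0.7633)^2)
= sqrt(65.7498 + 0.132)
= 8.1168 m


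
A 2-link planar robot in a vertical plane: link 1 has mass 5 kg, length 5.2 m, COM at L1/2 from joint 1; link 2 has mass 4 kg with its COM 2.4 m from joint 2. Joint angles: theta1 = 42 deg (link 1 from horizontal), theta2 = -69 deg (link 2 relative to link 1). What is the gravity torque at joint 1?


Horizontal distance from joint 1 to link-1 COM:
  x_c1 = (L1/2)*cos(t1) = 2.6 * 0.7431 = 1.9322 m
Horizontal distance from joint 1 to link-2 COM:
  x_c2 = L1*cos(t1) + Lc2*cos(t1+t2)
       = 5.2*0.7431 + 2.4*0.891 = 6.0028 m
tau1 = m1*g*x_c1 + m2*g*x_c2
     = 5*9.81*1.9322 + 4*9.81*6.0028
     = 94.7733 + 235.5486
     = 330.3219 Nm


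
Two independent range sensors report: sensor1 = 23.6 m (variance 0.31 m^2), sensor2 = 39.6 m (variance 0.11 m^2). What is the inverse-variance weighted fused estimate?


w1 = (1/var1) / (1/var1 + 1/var2)
   = 3.2258 / (3.2258 + 9.0909) = 0.2619
w2 = 1 - w1 = 0.7381
fused = w1*s1 + w2*s2 = 6.181 + 29.2286
= 35.4095 m


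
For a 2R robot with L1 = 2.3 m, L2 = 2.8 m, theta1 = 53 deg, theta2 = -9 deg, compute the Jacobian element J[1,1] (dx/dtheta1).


J[1,1] = -L1*sin(t1) - L2*sin(t1+t2)
= -2.3*sin(53) - 2.8*sin(44)
= -3.7819


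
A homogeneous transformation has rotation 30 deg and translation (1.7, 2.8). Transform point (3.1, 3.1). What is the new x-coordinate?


x' = cos(theta)*px - sin(theta)*py + tx
= 0.866*3.1 - 0.5*3.1 + 1.7
= 2.8347


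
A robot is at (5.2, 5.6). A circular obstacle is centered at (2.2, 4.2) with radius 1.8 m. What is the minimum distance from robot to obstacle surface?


center_dist = sqrt((5.2-2.2)^2 + (5.6-4.2)^2)
= sqrt(9.0 + 1.96)
= 3.3106
min_dist = center_dist - radius = 3.3106 - 1.8 = 1.5106 m


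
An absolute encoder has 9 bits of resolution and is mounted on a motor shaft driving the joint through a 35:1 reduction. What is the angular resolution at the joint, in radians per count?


counts = 2^9 = 512
effective counts at joint = 512 * 35 = 17920
resolution = 2*pi / 17920
= 3.5062e-04 rad/count


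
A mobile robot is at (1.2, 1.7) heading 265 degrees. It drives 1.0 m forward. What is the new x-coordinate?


x_new = x0 + d*cos(theta)
= 1.2 + 1.0*cos(265)
= 1.2 + -0.0872
= 1.1128


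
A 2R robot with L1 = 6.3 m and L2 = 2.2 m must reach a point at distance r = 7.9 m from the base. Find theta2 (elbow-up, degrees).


cos(theta2) = (r^2 - L1^2 - L2^2) / (2*L1*L2)
cos(theta2) = (62.41 - 39.69 - 4.84) / 27.72
cos(theta2) = 0.645022
theta2 = 49.8327 degrees


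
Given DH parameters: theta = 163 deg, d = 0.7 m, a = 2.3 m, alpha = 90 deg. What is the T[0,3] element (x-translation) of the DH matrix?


T[0,3] = a * cos(theta)
= 2.3 * cos(163 deg)
= 2.3 * -0.9563
= -2.1995


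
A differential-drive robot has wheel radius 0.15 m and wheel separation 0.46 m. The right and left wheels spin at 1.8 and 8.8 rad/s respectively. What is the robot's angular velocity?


vR = r*wR = 0.15*1.8 = 0.27 m/s
vL = r*wL = 0.15*8.8 = 1.32 m/s
v = (vR+vL)/2 = 0.795 m/s
omega = (vR-vL)/L = -2.2826 rad/s
angular velocity = -2.2826 rad/s


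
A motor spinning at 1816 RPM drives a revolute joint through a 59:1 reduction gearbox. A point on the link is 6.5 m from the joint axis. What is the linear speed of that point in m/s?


omega_motor = 1816 * 2*pi/60 = 190.1711 rad/s
omega_joint = omega_motor / 59 = 3.2232 rad/s
v = omega_joint * r = 3.2232 * 6.5
= 20.9511 m/s


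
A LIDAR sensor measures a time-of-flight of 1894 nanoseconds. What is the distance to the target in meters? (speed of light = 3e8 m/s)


tof = 1894 ns = 1.894e-06 s
dist = c * tof / 2
= 3e8 * 1.894e-06 / 2
= 284.1 m


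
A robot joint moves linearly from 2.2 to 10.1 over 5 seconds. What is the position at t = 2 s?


s = t/T = 2/5 = 0.4
p(t) = p0 + (pf-p0)*s
= 2.2 + (10.1 - 2.2) * 0.4
= 5.36


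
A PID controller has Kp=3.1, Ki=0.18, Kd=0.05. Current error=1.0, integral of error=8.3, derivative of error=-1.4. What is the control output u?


u = Kp*e + Ki*int(e) + Kd*de/dt
= 3.1*1.0 + 0.18*8.3 + 0.05*(-1.4)
= 3.1 + 1.494 + -0.07
= 4.524


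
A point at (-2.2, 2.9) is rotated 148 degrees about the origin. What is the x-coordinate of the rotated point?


x' = x*cos(theta) - y*sin(theta)
cos(148 deg) = -0.848, sin(148 deg) = 0.5299
x' = -2.2 * -0.848 - 2.9 * 0.5299
= 1.8657 - 1.5368
= 0.3289


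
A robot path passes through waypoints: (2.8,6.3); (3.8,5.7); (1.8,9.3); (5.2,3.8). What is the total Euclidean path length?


Segment lengths:
  seg1 = sqrt((1.0)^2 + (-0.6)^2) = 1.1662
  seg2 = sqrt((-2.0)^2 + (3.6)^2) = 4.1183
  seg3 = sqrt((3.4)^2 + (-5.5)^2) = 6.4661
Total = 11.7505


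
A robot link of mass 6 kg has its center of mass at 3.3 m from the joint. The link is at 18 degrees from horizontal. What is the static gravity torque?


tau = m*g*L*cos(angle)
= 6 * 9.81 * 3.3 * cos(18 deg)
= 6 * 9.81 * 3.3 * 0.9511
= 184.7313 Nm


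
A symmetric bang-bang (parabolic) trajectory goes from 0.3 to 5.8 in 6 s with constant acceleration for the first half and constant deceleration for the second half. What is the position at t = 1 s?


Symmetric rest-to-rest: each phase covers (pf-p0)/2 in time T/2. 0.5*a*(T/2)^2 = (pf-p0)/2 => a = 4*(pf-p0)/T^2
a = 4*(5.8-0.3)/6^2 = 0.6111
t = 1 is in the acceleration phase (t <= T/2).
p = p0 + 0.5*a*t^2 = 0.3 + 0.5*0.6111*1^2
= 0.6056


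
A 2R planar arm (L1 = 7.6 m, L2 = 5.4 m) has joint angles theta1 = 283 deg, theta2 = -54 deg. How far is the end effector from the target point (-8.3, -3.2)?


End effector via forward kinematics:
x = L1*cos(t1) + L2*cos(t1+t2) = -1.8331
y = L1*sin(t1) + L2*sin(t1+t2) = -11.4806
Distance to target:
d = sqrt((-8.3 - -1.8331)^2 + (-3.2 - -11.4806)^2)
= sqrt(41.8209 + 68.5691)
= 10.5067 m


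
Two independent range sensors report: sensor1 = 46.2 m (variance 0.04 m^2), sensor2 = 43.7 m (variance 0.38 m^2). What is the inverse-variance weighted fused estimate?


w1 = (1/var1) / (1/var1 + 1/var2)
   = 25.0 / (25.0 + 2.6316) = 0.9048
w2 = 1 - w1 = 0.0952
fused = w1*s1 + w2*s2 = 41.8 + 4.1619
= 45.9619 m


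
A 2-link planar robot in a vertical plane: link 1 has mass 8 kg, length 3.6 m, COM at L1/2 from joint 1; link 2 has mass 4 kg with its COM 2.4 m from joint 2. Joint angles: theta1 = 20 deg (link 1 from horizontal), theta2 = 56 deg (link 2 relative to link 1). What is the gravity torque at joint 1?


Horizontal distance from joint 1 to link-1 COM:
  x_c1 = (L1/2)*cos(t1) = 1.8 * 0.9397 = 1.6914 m
Horizontal distance from joint 1 to link-2 COM:
  x_c2 = L1*cos(t1) + Lc2*cos(t1+t2)
       = 3.6*0.9397 + 2.4*0.2419 = 3.9635 m
tau1 = m1*g*x_c1 + m2*g*x_c2
     = 8*9.81*1.6914 + 4*9.81*3.9635
     = 132.7447 + 155.528
     = 288.2727 Nm


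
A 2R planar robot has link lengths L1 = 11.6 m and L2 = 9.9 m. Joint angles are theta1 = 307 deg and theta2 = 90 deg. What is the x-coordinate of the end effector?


Convert angles to radians: theta1 = 5.3582, theta2 = 1.5708
x = L1*cos(theta1) + L2*cos(theta1+theta2)
x = 6.9811 + 7.9065
x = 14.8875


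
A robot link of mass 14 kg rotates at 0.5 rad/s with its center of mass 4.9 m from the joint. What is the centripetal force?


F = m * omega^2 * r
= 14 * 0.5^2 * 4.9
= 14 * 0.25 * 4.9
= 17.15 N


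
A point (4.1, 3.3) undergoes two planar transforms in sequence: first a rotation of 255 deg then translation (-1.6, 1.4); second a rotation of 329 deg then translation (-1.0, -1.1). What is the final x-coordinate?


After transform 1:
x1 = cos(255)*4.1 - sin(255)*3.3 + -1.6 = 0.5264
y1 = sin(255)*4.1 + cos(255)*3.3 + 1.4 = -3.4144
After transform 2:
x2 = cos(329)*0.5264 - sin(329)*-3.4144 + -1.0
= -2.3073


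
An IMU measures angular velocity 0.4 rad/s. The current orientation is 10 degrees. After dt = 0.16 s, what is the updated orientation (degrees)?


delta_theta = w * dt = 0.4 * 0.16 = 0.064 rad
= 3.6669 deg
theta_new = 10 + 3.6669 = 13.6669 deg


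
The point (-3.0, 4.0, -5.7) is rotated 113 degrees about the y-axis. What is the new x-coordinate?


Rotation about y-axis: x' = x*cos(theta) + z*sin(theta)
= -3.0 * -0.3907 + -5.7 * 0.9205
= -4.0747


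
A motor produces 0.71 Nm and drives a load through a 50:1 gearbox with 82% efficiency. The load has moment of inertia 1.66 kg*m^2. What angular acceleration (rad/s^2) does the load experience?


tau_out = tau_motor * N * eta
= 0.71 * 50 * 0.82 = 29.11 Nm
alpha = tau_out / I = 29.11 / 1.66
= 17.5361 rad/s^2


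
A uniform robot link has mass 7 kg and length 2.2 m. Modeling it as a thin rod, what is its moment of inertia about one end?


I = (1/3) * m * L^2
= (1/3) * 7 * 2.2^2
= 0.333333 * 7 * 4.84
= 11.2933 kg*m^2


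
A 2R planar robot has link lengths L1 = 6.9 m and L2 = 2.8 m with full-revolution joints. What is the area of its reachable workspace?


r_max = L1 + L2 = 9.7 m
r_min = |L1 - L2| = 4.1 m
Area = pi*(r_max^2 - r_min^2)
= pi*(94.09 - 16.81)
= pi * 77.28
= 242.7823 m^2


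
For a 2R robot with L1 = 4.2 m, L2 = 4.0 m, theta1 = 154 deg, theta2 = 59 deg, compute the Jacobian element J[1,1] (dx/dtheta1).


J[1,1] = -L1*sin(t1) - L2*sin(t1+t2)
= -4.2*sin(154) - 4.0*sin(213)
= 0.3374


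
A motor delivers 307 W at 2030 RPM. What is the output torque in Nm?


omega = 2030 * 2*pi/60 = 212.5811 rad/s
tau = P / omega = 307 / 212.5811
= 1.4442 Nm


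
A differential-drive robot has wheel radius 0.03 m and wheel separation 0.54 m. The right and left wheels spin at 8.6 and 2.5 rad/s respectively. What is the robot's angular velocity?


vR = r*wR = 0.03*8.6 = 0.258 m/s
vL = r*wL = 0.03*2.5 = 0.075 m/s
v = (vR+vL)/2 = 0.1665 m/s
omega = (vR-vL)/L = 0.3389 rad/s
angular velocity = 0.3389 rad/s


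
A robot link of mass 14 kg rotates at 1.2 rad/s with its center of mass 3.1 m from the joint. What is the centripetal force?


F = m * omega^2 * r
= 14 * 1.2^2 * 3.1
= 14 * 1.44 * 3.1
= 62.496 N


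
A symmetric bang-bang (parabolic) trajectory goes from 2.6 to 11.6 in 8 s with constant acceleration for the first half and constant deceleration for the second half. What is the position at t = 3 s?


Symmetric rest-to-rest: each phase covers (pf-p0)/2 in time T/2. 0.5*a*(T/2)^2 = (pf-p0)/2 => a = 4*(pf-p0)/T^2
a = 4*(11.6-2.6)/8^2 = 0.5625
t = 3 is in the acceleration phase (t <= T/2).
p = p0 + 0.5*a*t^2 = 2.6 + 0.5*0.5625*3^2
= 5.1312


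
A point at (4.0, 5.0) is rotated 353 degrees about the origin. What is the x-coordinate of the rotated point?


x' = x*cos(theta) - y*sin(theta)
cos(353 deg) = 0.9925, sin(353 deg) = -0.1219
x' = 4.0 * 0.9925 - 5.0 * -0.1219
= 3.9702 - -0.6093
= 4.5795


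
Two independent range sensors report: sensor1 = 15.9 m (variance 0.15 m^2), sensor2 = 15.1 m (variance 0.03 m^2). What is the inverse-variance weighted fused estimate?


w1 = (1/var1) / (1/var1 + 1/var2)
   = 6.6667 / (6.6667 + 33.3333) = 0.1667
w2 = 1 - w1 = 0.8333
fused = w1*s1 + w2*s2 = 2.65 + 12.5833
= 15.2333 m


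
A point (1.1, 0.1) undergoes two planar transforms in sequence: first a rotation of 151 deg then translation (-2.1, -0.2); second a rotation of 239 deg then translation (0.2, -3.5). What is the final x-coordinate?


After transform 1:
x1 = cos(151)*1.1 - sin(151)*0.1 + -2.1 = -3.1106
y1 = sin(151)*1.1 + cos(151)*0.1 + -0.2 = 0.2458
After transform 2:
x2 = cos(239)*-3.1106 - sin(239)*0.2458 + 0.2
= 2.0128


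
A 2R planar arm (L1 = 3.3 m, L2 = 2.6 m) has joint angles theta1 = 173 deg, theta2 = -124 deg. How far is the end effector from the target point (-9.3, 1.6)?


End effector via forward kinematics:
x = L1*cos(t1) + L2*cos(t1+t2) = -1.5696
y = L1*sin(t1) + L2*sin(t1+t2) = 2.3644
Distance to target:
d = sqrt((-9.3 - -1.5696)^2 + (1.6 - 2.3644)^2)
= sqrt(59.7583 + 0.5843)
= 7.7681 m


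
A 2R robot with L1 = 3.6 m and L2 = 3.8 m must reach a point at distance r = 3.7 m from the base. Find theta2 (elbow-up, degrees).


cos(theta2) = (r^2 - L1^2 - L2^2) / (2*L1*L2)
cos(theta2) = (13.69 - 12.96 - 14.44) / 27.36
cos(theta2) = -0.501096
theta2 = 120.0726 degrees


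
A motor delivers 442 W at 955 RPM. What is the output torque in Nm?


omega = 955 * 2*pi/60 = 100.0074 rad/s
tau = P / omega = 442 / 100.0074
= 4.4197 Nm


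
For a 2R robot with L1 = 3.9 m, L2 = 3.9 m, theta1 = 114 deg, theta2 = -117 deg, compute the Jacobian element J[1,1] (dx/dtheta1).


J[1,1] = -L1*sin(t1) - L2*sin(t1+t2)
= -3.9*sin(114) - 3.9*sin(-3)
= -3.3587


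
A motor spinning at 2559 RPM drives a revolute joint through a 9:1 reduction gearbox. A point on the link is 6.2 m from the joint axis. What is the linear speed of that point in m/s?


omega_motor = 2559 * 2*pi/60 = 267.9779 rad/s
omega_joint = omega_motor / 9 = 29.7753 rad/s
v = omega_joint * r = 29.7753 * 6.2
= 184.607 m/s


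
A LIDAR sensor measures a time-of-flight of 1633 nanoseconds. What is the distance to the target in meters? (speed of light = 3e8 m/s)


tof = 1633 ns = 1.633e-06 s
dist = c * tof / 2
= 3e8 * 1.633e-06 / 2
= 244.95 m


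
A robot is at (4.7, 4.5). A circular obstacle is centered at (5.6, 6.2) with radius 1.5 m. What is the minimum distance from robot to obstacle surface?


center_dist = sqrt((4.7-5.6)^2 + (4.5-6.2)^2)
= sqrt(0.81 + 2.89)
= 1.9235
min_dist = center_dist - radius = 1.9235 - 1.5 = 0.4235 m


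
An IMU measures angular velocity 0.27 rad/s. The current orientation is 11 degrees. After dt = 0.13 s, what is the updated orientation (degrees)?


delta_theta = w * dt = 0.27 * 0.13 = 0.0351 rad
= 2.0111 deg
theta_new = 11 + 2.0111 = 13.0111 deg


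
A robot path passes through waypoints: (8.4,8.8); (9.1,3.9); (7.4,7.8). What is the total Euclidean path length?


Segment lengths:
  seg1 = sqrt((0.7)^2 + (-4.9)^2) = 4.9497
  seg2 = sqrt((-1.7)^2 + (3.9)^2) = 4.2544
Total = 9.2042


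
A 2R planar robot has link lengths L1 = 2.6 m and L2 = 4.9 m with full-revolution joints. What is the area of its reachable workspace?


r_max = L1 + L2 = 7.5 m
r_min = |L1 - L2| = 2.3 m
Area = pi*(r_max^2 - r_min^2)
= pi*(56.25 - 5.29)
= pi * 50.96
= 160.0956 m^2


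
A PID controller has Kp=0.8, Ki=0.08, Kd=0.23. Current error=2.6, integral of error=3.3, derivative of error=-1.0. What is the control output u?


u = Kp*e + Ki*int(e) + Kd*de/dt
= 0.8*2.6 + 0.08*3.3 + 0.23*(-1.0)
= 2.08 + 0.264 + -0.23
= 2.114


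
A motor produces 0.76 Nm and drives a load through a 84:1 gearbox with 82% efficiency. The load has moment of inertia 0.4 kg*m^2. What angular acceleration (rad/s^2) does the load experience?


tau_out = tau_motor * N * eta
= 0.76 * 84 * 0.82 = 52.3488 Nm
alpha = tau_out / I = 52.3488 / 0.4
= 130.872 rad/s^2


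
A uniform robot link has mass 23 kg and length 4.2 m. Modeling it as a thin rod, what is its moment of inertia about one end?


I = (1/3) * m * L^2
= (1/3) * 23 * 4.2^2
= 0.333333 * 23 * 17.64
= 135.24 kg*m^2


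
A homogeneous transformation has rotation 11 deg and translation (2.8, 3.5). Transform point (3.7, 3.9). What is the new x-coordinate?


x' = cos(theta)*px - sin(theta)*py + tx
= 0.9816*3.7 - 0.1908*3.9 + 2.8
= 5.6879


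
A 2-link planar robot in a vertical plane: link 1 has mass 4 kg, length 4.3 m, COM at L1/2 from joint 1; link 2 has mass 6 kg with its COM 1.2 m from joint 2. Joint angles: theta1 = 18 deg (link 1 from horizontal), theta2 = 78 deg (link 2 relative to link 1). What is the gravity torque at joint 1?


Horizontal distance from joint 1 to link-1 COM:
  x_c1 = (L1/2)*cos(t1) = 2.15 * 0.9511 = 2.0448 m
Horizontal distance from joint 1 to link-2 COM:
  x_c2 = L1*cos(t1) + Lc2*cos(t1+t2)
       = 4.3*0.9511 + 1.2*-0.1045 = 3.9641 m
tau1 = m1*g*x_c1 + m2*g*x_c2
     = 4*9.81*2.0448 + 6*9.81*3.9641
     = 80.2368 + 233.3274
     = 313.5643 Nm


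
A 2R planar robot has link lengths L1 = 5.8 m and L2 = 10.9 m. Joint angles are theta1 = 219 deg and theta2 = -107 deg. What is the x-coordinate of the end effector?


Convert angles to radians: theta1 = 3.8223, theta2 = -1.8675
x = L1*cos(theta1) + L2*cos(theta1+theta2)
x = -4.5074 + -4.0832
x = -8.5907
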